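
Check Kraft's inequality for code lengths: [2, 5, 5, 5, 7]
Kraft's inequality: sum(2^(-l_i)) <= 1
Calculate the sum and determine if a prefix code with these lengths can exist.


Sum = 2^(-2) + 2^(-5) + 2^(-5) + 2^(-5) + 2^(-7)
    = 0.25 + 0.03125 + 0.03125 + 0.03125 + 0.0078125
    = 45/128 = 0.3515625
Since 0.3515625 <= 1, Kraft's inequality IS satisfied.
A prefix code with these lengths CAN exist.

Kraft sum = 0.3515625. Satisfied.


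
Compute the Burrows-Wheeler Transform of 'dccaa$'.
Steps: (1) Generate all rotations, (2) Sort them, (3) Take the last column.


Rotations (sorted):
  0: $dccaa -> last char: a
  1: a$dcca -> last char: a
  2: aa$dcc -> last char: c
  3: caa$dc -> last char: c
  4: ccaa$d -> last char: d
  5: dccaa$ -> last char: $


BWT = aaccd$


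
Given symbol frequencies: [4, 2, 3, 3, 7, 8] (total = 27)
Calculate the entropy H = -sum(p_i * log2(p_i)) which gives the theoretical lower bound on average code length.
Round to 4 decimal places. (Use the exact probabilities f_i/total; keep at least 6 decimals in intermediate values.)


Per-symbol terms -p_i * log2(p_i) with p_i = f_i/27:
  p = 4/27 = 0.148148: log2(p) = -2.754888, -p*log2(p) = 0.408131
  p = 2/27 = 0.074074: log2(p) = -3.754888, -p*log2(p) = 0.278140
  p = 3/27 = 0.111111: log2(p) = -3.169925, -p*log2(p) = 0.352214
  p = 3/27 = 0.111111: log2(p) = -3.169925, -p*log2(p) = 0.352214
  p = 7/27 = 0.259259: log2(p) = -1.947533, -p*log2(p) = 0.504916
  p = 8/27 = 0.296296: log2(p) = -1.754888, -p*log2(p) = 0.519967
H = 0.408131 + 0.278140 + 0.352214 + 0.352214 + 0.504916 + 0.519967 = 2.415582

H = 2.4156 bits/symbol


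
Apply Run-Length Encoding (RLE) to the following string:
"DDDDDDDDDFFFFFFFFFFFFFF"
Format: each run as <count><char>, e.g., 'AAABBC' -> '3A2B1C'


Scanning runs left to right:
  i=0: run of 'D' x 9 -> '9D'
  i=9: run of 'F' x 14 -> '14F'

RLE = 9D14F


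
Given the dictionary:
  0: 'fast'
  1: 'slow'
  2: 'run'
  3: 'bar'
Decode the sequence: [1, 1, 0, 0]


Look up each index in the dictionary:
  1 -> 'slow'
  1 -> 'slow'
  0 -> 'fast'
  0 -> 'fast'

Decoded: "slow slow fast fast"


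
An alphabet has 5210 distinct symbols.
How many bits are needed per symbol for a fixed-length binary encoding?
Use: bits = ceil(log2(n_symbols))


log2(5210) = 12.3471
Bracket: 2^12 = 4096 < 5210 <= 2^13 = 8192
So ceil(log2(5210)) = 13

bits = ceil(log2(5210)) = ceil(12.3471) = 13 bits


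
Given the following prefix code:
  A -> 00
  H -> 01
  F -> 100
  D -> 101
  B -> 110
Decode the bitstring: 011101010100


Decoding step by step:
Bits 01 -> H
Bits 110 -> B
Bits 101 -> D
Bits 01 -> H
Bits 00 -> A


Decoded message: HBDHA


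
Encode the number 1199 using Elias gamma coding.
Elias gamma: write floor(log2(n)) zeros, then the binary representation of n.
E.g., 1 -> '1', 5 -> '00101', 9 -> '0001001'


num_bits = floor(log2(1199)) + 1 = 11
leading_zeros = num_bits - 1 = 10
binary(1199) = 10010101111

Elias gamma(1199) = '0000000000' + '10010101111' = 000000000010010101111 (21 bits)


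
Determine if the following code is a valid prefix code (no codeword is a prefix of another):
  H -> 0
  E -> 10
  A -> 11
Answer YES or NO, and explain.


Checking each pair (does one codeword prefix another?):
  H='0' vs E='10': no prefix
  H='0' vs A='11': no prefix
  E='10' vs H='0': no prefix
  E='10' vs A='11': no prefix
  A='11' vs H='0': no prefix
  A='11' vs E='10': no prefix
No violation found over all pairs.

YES -- this is a valid prefix code. No codeword is a prefix of any other codeword.


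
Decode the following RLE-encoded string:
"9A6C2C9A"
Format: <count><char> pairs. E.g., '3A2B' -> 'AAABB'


Expanding each <count><char> pair:
  9A -> 'AAAAAAAAA'
  6C -> 'CCCCCC'
  2C -> 'CC'
  9A -> 'AAAAAAAAA'

Decoded = AAAAAAAAACCCCCCCCAAAAAAAAA


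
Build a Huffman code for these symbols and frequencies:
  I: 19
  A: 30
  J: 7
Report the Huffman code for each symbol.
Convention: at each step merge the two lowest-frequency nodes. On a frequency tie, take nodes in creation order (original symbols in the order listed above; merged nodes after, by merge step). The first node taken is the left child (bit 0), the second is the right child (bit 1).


Huffman tree construction:
Step 1: Merge J(7) + I(19) = 26
Step 2: Merge (J+I)(26) + A(30) = 56
Read each symbol's code off the tree from the root (left child = 0, right child = 1).

Codes:
  I: 01 (length 2)
  A: 1 (length 1)
  J: 00 (length 2)
Average code length: 82/56 = 1.4643 bits/symbol


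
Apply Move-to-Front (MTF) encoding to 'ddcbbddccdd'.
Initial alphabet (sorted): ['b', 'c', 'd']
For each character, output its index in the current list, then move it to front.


MTF encoding:
'd': index 2 in ['b', 'c', 'd'] -> ['d', 'b', 'c']
'd': index 0 in ['d', 'b', 'c'] -> ['d', 'b', 'c']
'c': index 2 in ['d', 'b', 'c'] -> ['c', 'd', 'b']
'b': index 2 in ['c', 'd', 'b'] -> ['b', 'c', 'd']
'b': index 0 in ['b', 'c', 'd'] -> ['b', 'c', 'd']
'd': index 2 in ['b', 'c', 'd'] -> ['d', 'b', 'c']
'd': index 0 in ['d', 'b', 'c'] -> ['d', 'b', 'c']
'c': index 2 in ['d', 'b', 'c'] -> ['c', 'd', 'b']
'c': index 0 in ['c', 'd', 'b'] -> ['c', 'd', 'b']
'd': index 1 in ['c', 'd', 'b'] -> ['d', 'c', 'b']
'd': index 0 in ['d', 'c', 'b'] -> ['d', 'c', 'b']


Output: [2, 0, 2, 2, 0, 2, 0, 2, 0, 1, 0]


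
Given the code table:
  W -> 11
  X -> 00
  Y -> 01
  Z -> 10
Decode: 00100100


Decoding:
00 -> X
10 -> Z
01 -> Y
00 -> X


Result: XZYX


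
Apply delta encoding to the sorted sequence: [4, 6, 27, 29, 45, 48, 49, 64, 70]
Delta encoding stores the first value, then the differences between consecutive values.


First value: 4
Deltas:
  6 - 4 = 2
  27 - 6 = 21
  29 - 27 = 2
  45 - 29 = 16
  48 - 45 = 3
  49 - 48 = 1
  64 - 49 = 15
  70 - 64 = 6


Delta encoded: [4, 2, 21, 2, 16, 3, 1, 15, 6]


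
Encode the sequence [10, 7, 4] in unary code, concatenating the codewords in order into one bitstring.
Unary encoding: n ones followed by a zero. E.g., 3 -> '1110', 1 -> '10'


Encode each number as n ones followed by a terminating 0:
  10 -> 11111111110 (11 bits)
  7 -> 11111110 (8 bits)
  4 -> 11110 (5 bits)
Total length = 11 + 8 + 5 = 24 bits.

Unary([10, 7, 4]) = 111111111101111111011110 (24 bits)


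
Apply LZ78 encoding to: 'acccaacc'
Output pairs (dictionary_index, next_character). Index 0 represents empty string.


LZ78 encoding steps:
Dictionary: {0: ''}
Step 1: w='' (idx 0), next='a' -> output (0, 'a'), add 'a' as idx 1
Step 2: w='' (idx 0), next='c' -> output (0, 'c'), add 'c' as idx 2
Step 3: w='c' (idx 2), next='c' -> output (2, 'c'), add 'cc' as idx 3
Step 4: w='a' (idx 1), next='a' -> output (1, 'a'), add 'aa' as idx 4
Step 5: w='cc' (idx 3), end of input -> output (3, '')


Encoded: [(0, 'a'), (0, 'c'), (2, 'c'), (1, 'a'), (3, '')]


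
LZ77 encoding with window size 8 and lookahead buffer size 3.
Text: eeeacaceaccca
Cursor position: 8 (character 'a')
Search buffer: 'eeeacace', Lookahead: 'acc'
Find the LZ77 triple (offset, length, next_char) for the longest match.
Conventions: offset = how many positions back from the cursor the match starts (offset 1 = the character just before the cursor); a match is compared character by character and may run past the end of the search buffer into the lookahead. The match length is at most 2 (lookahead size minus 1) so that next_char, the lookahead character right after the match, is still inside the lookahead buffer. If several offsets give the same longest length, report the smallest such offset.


Try each offset into the search buffer:
  offset=1 (pos 7, char 'e'): match length 0
  offset=2 (pos 6, char 'c'): match length 0
  offset=3 (pos 5, char 'a'): match length 2
  offset=4 (pos 4, char 'c'): match length 0
  offset=5 (pos 3, char 'a'): match length 2
  offset=6 (pos 2, char 'e'): match length 0
  offset=7 (pos 1, char 'e'): match length 0
  offset=8 (pos 0, char 'e'): match length 0
Longest match has length 2, found at offsets 3, 5; take the smallest, offset 3.
next_char = character at position 8 + 2 = 10 -> 'c'

Best match: offset=3, length=2 (matching 'ac' starting at position 5)
LZ77 triple: (3, 2, 'c')


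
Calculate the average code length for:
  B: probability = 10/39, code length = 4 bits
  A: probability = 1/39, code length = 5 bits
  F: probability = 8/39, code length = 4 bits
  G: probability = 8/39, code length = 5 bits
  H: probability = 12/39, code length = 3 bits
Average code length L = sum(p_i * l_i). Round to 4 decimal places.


Weighted contributions p_i * l_i:
  B: (10/39) * 4 = 40/39
  A: (1/39) * 5 = 5/39
  F: (8/39) * 4 = 32/39
  G: (8/39) * 5 = 40/39
  H: (12/39) * 3 = 36/39
Sum = (40 + 5 + 32 + 40 + 36)/39 = 153/39

L = 153/39 = 3.9231 bits/symbol


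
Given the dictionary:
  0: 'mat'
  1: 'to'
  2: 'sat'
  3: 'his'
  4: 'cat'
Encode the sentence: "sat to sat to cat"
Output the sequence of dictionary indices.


Look up each word in the dictionary:
  'sat' -> 2
  'to' -> 1
  'sat' -> 2
  'to' -> 1
  'cat' -> 4

Encoded: [2, 1, 2, 1, 4]


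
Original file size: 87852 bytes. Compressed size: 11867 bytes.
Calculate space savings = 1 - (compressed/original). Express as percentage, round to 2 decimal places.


ratio = compressed/original = 11867/87852 = 0.135079
savings = 1 - ratio = 1 - 0.135079 = 0.864921
as a percentage: 0.864921 * 100 = 86.49%

Space savings = 1 - 11867/87852 = 86.49%


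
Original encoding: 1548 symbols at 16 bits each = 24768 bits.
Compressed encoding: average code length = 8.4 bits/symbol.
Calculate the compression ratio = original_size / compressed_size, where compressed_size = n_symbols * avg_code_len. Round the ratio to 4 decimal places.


original_size = n_symbols * orig_bits = 1548 * 16 = 24768 bits
compressed_size = n_symbols * avg_code_len = 1548 * 8.4 = 13003.2 bits
ratio = original_size / compressed_size = 24768 / 13003.2 = 1.9048

Compression ratio = 1.9048


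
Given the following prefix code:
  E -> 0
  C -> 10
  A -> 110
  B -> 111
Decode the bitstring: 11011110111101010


Decoding step by step:
Bits 110 -> A
Bits 111 -> B
Bits 10 -> C
Bits 111 -> B
Bits 10 -> C
Bits 10 -> C
Bits 10 -> C


Decoded message: ABCBCCC


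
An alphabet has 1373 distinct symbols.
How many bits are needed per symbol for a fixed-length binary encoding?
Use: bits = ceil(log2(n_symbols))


log2(1373) = 10.4231
Bracket: 2^10 = 1024 < 1373 <= 2^11 = 2048
So ceil(log2(1373)) = 11

bits = ceil(log2(1373)) = ceil(10.4231) = 11 bits


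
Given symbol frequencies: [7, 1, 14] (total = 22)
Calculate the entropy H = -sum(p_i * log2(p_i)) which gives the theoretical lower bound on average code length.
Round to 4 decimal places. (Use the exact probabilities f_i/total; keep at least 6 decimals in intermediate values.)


Per-symbol terms -p_i * log2(p_i) with p_i = f_i/22:
  p = 7/22 = 0.318182: log2(p) = -1.652077, -p*log2(p) = 0.525661
  p = 1/22 = 0.045455: log2(p) = -4.459432, -p*log2(p) = 0.202701
  p = 14/22 = 0.636364: log2(p) = -0.652077, -p*log2(p) = 0.414958
H = 0.525661 + 0.202701 + 0.414958 = 1.143320

H = 1.1433 bits/symbol


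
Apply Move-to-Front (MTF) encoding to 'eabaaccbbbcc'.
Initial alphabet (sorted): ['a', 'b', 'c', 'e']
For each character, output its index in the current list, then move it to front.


MTF encoding:
'e': index 3 in ['a', 'b', 'c', 'e'] -> ['e', 'a', 'b', 'c']
'a': index 1 in ['e', 'a', 'b', 'c'] -> ['a', 'e', 'b', 'c']
'b': index 2 in ['a', 'e', 'b', 'c'] -> ['b', 'a', 'e', 'c']
'a': index 1 in ['b', 'a', 'e', 'c'] -> ['a', 'b', 'e', 'c']
'a': index 0 in ['a', 'b', 'e', 'c'] -> ['a', 'b', 'e', 'c']
'c': index 3 in ['a', 'b', 'e', 'c'] -> ['c', 'a', 'b', 'e']
'c': index 0 in ['c', 'a', 'b', 'e'] -> ['c', 'a', 'b', 'e']
'b': index 2 in ['c', 'a', 'b', 'e'] -> ['b', 'c', 'a', 'e']
'b': index 0 in ['b', 'c', 'a', 'e'] -> ['b', 'c', 'a', 'e']
'b': index 0 in ['b', 'c', 'a', 'e'] -> ['b', 'c', 'a', 'e']
'c': index 1 in ['b', 'c', 'a', 'e'] -> ['c', 'b', 'a', 'e']
'c': index 0 in ['c', 'b', 'a', 'e'] -> ['c', 'b', 'a', 'e']


Output: [3, 1, 2, 1, 0, 3, 0, 2, 0, 0, 1, 0]


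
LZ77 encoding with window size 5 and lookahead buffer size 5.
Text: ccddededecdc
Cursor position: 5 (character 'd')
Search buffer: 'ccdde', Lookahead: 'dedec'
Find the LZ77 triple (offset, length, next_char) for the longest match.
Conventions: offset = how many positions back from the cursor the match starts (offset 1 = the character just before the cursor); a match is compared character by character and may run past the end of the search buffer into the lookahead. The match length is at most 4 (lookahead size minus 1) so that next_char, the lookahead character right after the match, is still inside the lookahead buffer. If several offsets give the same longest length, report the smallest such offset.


Try each offset into the search buffer:
  offset=1 (pos 4, char 'e'): match length 0
  offset=2 (pos 3, char 'd'): match length 4
  offset=3 (pos 2, char 'd'): match length 1
  offset=4 (pos 1, char 'c'): match length 0
  offset=5 (pos 0, char 'c'): match length 0
Longest match has length 4 at offset 2.
next_char = character at position 5 + 4 = 9 -> 'c'

Best match: offset=2, length=4 (matching 'dede' starting at position 3)
LZ77 triple: (2, 4, 'c')


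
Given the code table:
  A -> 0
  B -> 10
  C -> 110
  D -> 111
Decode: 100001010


Decoding:
10 -> B
0 -> A
0 -> A
0 -> A
10 -> B
10 -> B


Result: BAAABB


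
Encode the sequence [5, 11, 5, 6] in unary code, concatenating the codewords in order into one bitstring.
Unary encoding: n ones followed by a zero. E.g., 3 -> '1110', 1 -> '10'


Encode each number as n ones followed by a terminating 0:
  5 -> 111110 (6 bits)
  11 -> 111111111110 (12 bits)
  5 -> 111110 (6 bits)
  6 -> 1111110 (7 bits)
Total length = 6 + 12 + 6 + 7 = 31 bits.

Unary([5, 11, 5, 6]) = 1111101111111111101111101111110 (31 bits)


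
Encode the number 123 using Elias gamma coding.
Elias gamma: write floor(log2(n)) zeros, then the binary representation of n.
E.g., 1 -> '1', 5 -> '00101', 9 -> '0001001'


num_bits = floor(log2(123)) + 1 = 7
leading_zeros = num_bits - 1 = 6
binary(123) = 1111011

Elias gamma(123) = '000000' + '1111011' = 0000001111011 (13 bits)


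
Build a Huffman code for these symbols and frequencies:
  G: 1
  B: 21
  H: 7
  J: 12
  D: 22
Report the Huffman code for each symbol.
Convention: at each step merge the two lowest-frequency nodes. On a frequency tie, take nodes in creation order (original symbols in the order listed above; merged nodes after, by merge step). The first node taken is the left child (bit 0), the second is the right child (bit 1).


Huffman tree construction:
Step 1: Merge G(1) + H(7) = 8
Step 2: Merge (G+H)(8) + J(12) = 20
Step 3: Merge ((G+H)+J)(20) + B(21) = 41
Step 4: Merge D(22) + (((G+H)+J)+B)(41) = 63
Read each symbol's code off the tree from the root (left child = 0, right child = 1).

Codes:
  G: 1000 (length 4)
  B: 11 (length 2)
  H: 1001 (length 4)
  J: 101 (length 3)
  D: 0 (length 1)
Average code length: 132/63 = 2.0952 bits/symbol


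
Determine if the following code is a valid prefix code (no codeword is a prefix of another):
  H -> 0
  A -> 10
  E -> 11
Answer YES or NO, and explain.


Checking each pair (does one codeword prefix another?):
  H='0' vs A='10': no prefix
  H='0' vs E='11': no prefix
  A='10' vs H='0': no prefix
  A='10' vs E='11': no prefix
  E='11' vs H='0': no prefix
  E='11' vs A='10': no prefix
No violation found over all pairs.

YES -- this is a valid prefix code. No codeword is a prefix of any other codeword.


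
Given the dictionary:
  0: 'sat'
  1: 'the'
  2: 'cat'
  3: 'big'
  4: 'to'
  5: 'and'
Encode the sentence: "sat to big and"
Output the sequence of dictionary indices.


Look up each word in the dictionary:
  'sat' -> 0
  'to' -> 4
  'big' -> 3
  'and' -> 5

Encoded: [0, 4, 3, 5]


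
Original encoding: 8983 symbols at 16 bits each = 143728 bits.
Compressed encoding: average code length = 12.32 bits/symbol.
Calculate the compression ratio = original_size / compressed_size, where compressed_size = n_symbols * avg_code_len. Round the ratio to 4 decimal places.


original_size = n_symbols * orig_bits = 8983 * 16 = 143728 bits
compressed_size = n_symbols * avg_code_len = 8983 * 12.32 = 110670.56 bits
ratio = original_size / compressed_size = 143728 / 110670.56 = 1.2987

Compression ratio = 1.2987


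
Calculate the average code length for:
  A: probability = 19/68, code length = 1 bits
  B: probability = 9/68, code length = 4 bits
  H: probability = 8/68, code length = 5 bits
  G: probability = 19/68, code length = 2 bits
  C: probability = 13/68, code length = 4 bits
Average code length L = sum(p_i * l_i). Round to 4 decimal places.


Weighted contributions p_i * l_i:
  A: (19/68) * 1 = 19/68
  B: (9/68) * 4 = 36/68
  H: (8/68) * 5 = 40/68
  G: (19/68) * 2 = 38/68
  C: (13/68) * 4 = 52/68
Sum = (19 + 36 + 40 + 38 + 52)/68 = 185/68

L = 185/68 = 2.7206 bits/symbol


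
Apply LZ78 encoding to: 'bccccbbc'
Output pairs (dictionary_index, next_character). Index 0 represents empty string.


LZ78 encoding steps:
Dictionary: {0: ''}
Step 1: w='' (idx 0), next='b' -> output (0, 'b'), add 'b' as idx 1
Step 2: w='' (idx 0), next='c' -> output (0, 'c'), add 'c' as idx 2
Step 3: w='c' (idx 2), next='c' -> output (2, 'c'), add 'cc' as idx 3
Step 4: w='c' (idx 2), next='b' -> output (2, 'b'), add 'cb' as idx 4
Step 5: w='b' (idx 1), next='c' -> output (1, 'c'), add 'bc' as idx 5


Encoded: [(0, 'b'), (0, 'c'), (2, 'c'), (2, 'b'), (1, 'c')]


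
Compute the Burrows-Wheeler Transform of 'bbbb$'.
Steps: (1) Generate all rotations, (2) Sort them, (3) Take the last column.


Rotations (sorted):
  0: $bbbb -> last char: b
  1: b$bbb -> last char: b
  2: bb$bb -> last char: b
  3: bbb$b -> last char: b
  4: bbbb$ -> last char: $


BWT = bbbb$


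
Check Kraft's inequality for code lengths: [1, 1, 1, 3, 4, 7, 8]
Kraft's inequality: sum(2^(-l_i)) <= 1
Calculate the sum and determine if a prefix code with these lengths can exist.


Sum = 2^(-1) + 2^(-1) + 2^(-1) + 2^(-3) + 2^(-4) + 2^(-7) + 2^(-8)
    = 0.5 + 0.5 + 0.5 + 0.125 + 0.0625 + 0.0078125 + 0.00390625
    = 435/256 = 1.69921875
Since 1.69921875 > 1, Kraft's inequality is NOT satisfied.
A prefix code with these lengths CANNOT exist.

Kraft sum = 1.69921875. Not satisfied.


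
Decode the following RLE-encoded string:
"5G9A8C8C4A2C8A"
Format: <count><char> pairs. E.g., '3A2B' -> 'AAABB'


Expanding each <count><char> pair:
  5G -> 'GGGGG'
  9A -> 'AAAAAAAAA'
  8C -> 'CCCCCCCC'
  8C -> 'CCCCCCCC'
  4A -> 'AAAA'
  2C -> 'CC'
  8A -> 'AAAAAAAA'

Decoded = GGGGGAAAAAAAAACCCCCCCCCCCCCCCCAAAACCAAAAAAAA


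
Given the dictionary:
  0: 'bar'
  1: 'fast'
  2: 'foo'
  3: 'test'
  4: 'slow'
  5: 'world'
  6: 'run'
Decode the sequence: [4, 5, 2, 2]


Look up each index in the dictionary:
  4 -> 'slow'
  5 -> 'world'
  2 -> 'foo'
  2 -> 'foo'

Decoded: "slow world foo foo"


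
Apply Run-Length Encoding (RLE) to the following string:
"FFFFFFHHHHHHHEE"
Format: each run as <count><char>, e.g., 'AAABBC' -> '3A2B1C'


Scanning runs left to right:
  i=0: run of 'F' x 6 -> '6F'
  i=6: run of 'H' x 7 -> '7H'
  i=13: run of 'E' x 2 -> '2E'

RLE = 6F7H2E


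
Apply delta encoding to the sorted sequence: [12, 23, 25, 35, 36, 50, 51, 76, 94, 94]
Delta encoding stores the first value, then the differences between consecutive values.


First value: 12
Deltas:
  23 - 12 = 11
  25 - 23 = 2
  35 - 25 = 10
  36 - 35 = 1
  50 - 36 = 14
  51 - 50 = 1
  76 - 51 = 25
  94 - 76 = 18
  94 - 94 = 0


Delta encoded: [12, 11, 2, 10, 1, 14, 1, 25, 18, 0]


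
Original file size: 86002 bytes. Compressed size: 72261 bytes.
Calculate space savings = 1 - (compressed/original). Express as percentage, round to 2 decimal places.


ratio = compressed/original = 72261/86002 = 0.840225
savings = 1 - ratio = 1 - 0.840225 = 0.159775
as a percentage: 0.159775 * 100 = 15.98%

Space savings = 1 - 72261/86002 = 15.98%


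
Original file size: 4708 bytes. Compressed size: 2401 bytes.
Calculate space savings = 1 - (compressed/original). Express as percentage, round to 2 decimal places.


ratio = compressed/original = 2401/4708 = 0.509983
savings = 1 - ratio = 1 - 0.509983 = 0.490017
as a percentage: 0.490017 * 100 = 49.0%

Space savings = 1 - 2401/4708 = 49.0%


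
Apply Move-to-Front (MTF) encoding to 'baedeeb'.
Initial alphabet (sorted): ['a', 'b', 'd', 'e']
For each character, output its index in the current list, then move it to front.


MTF encoding:
'b': index 1 in ['a', 'b', 'd', 'e'] -> ['b', 'a', 'd', 'e']
'a': index 1 in ['b', 'a', 'd', 'e'] -> ['a', 'b', 'd', 'e']
'e': index 3 in ['a', 'b', 'd', 'e'] -> ['e', 'a', 'b', 'd']
'd': index 3 in ['e', 'a', 'b', 'd'] -> ['d', 'e', 'a', 'b']
'e': index 1 in ['d', 'e', 'a', 'b'] -> ['e', 'd', 'a', 'b']
'e': index 0 in ['e', 'd', 'a', 'b'] -> ['e', 'd', 'a', 'b']
'b': index 3 in ['e', 'd', 'a', 'b'] -> ['b', 'e', 'd', 'a']


Output: [1, 1, 3, 3, 1, 0, 3]


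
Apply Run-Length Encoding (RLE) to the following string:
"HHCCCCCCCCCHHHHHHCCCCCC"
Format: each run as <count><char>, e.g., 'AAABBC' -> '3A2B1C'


Scanning runs left to right:
  i=0: run of 'H' x 2 -> '2H'
  i=2: run of 'C' x 9 -> '9C'
  i=11: run of 'H' x 6 -> '6H'
  i=17: run of 'C' x 6 -> '6C'

RLE = 2H9C6H6C


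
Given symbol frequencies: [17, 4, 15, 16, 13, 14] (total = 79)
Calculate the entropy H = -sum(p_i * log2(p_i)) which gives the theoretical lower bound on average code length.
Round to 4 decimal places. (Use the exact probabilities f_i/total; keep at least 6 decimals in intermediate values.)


Per-symbol terms -p_i * log2(p_i) with p_i = f_i/79:
  p = 17/79 = 0.215190: log2(p) = -2.216318, -p*log2(p) = 0.476929
  p = 4/79 = 0.050633: log2(p) = -4.303781, -p*log2(p) = 0.217913
  p = 15/79 = 0.189873: log2(p) = -2.396890, -p*log2(p) = 0.455106
  p = 16/79 = 0.202532: log2(p) = -2.303781, -p*log2(p) = 0.466589
  p = 13/79 = 0.164557: log2(p) = -2.603341, -p*log2(p) = 0.428398
  p = 14/79 = 0.177215: log2(p) = -2.496426, -p*log2(p) = 0.442405
H = 0.476929 + 0.217913 + 0.455106 + 0.466589 + 0.428398 + 0.442405 = 2.487340

H = 2.4873 bits/symbol


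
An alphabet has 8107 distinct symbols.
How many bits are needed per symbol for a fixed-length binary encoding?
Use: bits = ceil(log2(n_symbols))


log2(8107) = 12.985
Bracket: 2^12 = 4096 < 8107 <= 2^13 = 8192
So ceil(log2(8107)) = 13

bits = ceil(log2(8107)) = ceil(12.985) = 13 bits


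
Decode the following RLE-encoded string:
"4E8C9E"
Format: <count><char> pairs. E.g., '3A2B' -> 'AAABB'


Expanding each <count><char> pair:
  4E -> 'EEEE'
  8C -> 'CCCCCCCC'
  9E -> 'EEEEEEEEE'

Decoded = EEEECCCCCCCCEEEEEEEEE


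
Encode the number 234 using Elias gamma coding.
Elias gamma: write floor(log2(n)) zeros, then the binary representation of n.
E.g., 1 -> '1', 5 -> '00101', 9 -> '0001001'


num_bits = floor(log2(234)) + 1 = 8
leading_zeros = num_bits - 1 = 7
binary(234) = 11101010

Elias gamma(234) = '0000000' + '11101010' = 000000011101010 (15 bits)


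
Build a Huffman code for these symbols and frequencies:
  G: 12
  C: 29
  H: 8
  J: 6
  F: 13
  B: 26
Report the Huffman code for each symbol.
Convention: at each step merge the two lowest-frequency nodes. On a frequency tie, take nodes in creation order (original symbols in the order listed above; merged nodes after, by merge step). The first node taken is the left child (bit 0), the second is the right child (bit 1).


Huffman tree construction:
Step 1: Merge J(6) + H(8) = 14
Step 2: Merge G(12) + F(13) = 25
Step 3: Merge (J+H)(14) + (G+F)(25) = 39
Step 4: Merge B(26) + C(29) = 55
Step 5: Merge ((J+H)+(G+F))(39) + (B+C)(55) = 94
Read each symbol's code off the tree from the root (left child = 0, right child = 1).

Codes:
  G: 010 (length 3)
  C: 11 (length 2)
  H: 001 (length 3)
  J: 000 (length 3)
  F: 011 (length 3)
  B: 10 (length 2)
Average code length: 227/94 = 2.4149 bits/symbol


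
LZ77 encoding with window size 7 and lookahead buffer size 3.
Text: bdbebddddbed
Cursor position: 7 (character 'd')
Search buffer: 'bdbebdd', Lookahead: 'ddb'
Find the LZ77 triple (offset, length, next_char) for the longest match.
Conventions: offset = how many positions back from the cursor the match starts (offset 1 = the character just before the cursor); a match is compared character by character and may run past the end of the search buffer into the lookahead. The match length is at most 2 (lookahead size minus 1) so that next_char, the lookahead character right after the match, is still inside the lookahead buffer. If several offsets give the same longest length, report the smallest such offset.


Try each offset into the search buffer:
  offset=1 (pos 6, char 'd'): match length 2
  offset=2 (pos 5, char 'd'): match length 2
  offset=3 (pos 4, char 'b'): match length 0
  offset=4 (pos 3, char 'e'): match length 0
  offset=5 (pos 2, char 'b'): match length 0
  offset=6 (pos 1, char 'd'): match length 1
  offset=7 (pos 0, char 'b'): match length 0
Longest match has length 2, found at offsets 1, 2; take the smallest, offset 1.
next_char = character at position 7 + 2 = 9 -> 'b'

Best match: offset=1, length=2 (matching 'dd' starting at position 6)
LZ77 triple: (1, 2, 'b')


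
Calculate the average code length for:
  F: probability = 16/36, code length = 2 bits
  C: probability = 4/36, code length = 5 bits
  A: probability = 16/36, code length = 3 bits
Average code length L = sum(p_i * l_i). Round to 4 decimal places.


Weighted contributions p_i * l_i:
  F: (16/36) * 2 = 32/36
  C: (4/36) * 5 = 20/36
  A: (16/36) * 3 = 48/36
Sum = (32 + 20 + 48)/36 = 100/36

L = 100/36 = 2.7778 bits/symbol


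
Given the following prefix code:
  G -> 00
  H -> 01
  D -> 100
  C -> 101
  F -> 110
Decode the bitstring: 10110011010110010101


Decoding step by step:
Bits 101 -> C
Bits 100 -> D
Bits 110 -> F
Bits 101 -> C
Bits 100 -> D
Bits 101 -> C
Bits 01 -> H


Decoded message: CDFCDCH


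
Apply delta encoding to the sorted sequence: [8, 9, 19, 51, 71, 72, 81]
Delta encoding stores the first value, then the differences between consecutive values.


First value: 8
Deltas:
  9 - 8 = 1
  19 - 9 = 10
  51 - 19 = 32
  71 - 51 = 20
  72 - 71 = 1
  81 - 72 = 9


Delta encoded: [8, 1, 10, 32, 20, 1, 9]


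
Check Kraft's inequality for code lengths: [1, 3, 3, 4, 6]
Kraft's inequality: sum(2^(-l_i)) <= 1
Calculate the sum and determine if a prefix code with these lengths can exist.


Sum = 2^(-1) + 2^(-3) + 2^(-3) + 2^(-4) + 2^(-6)
    = 0.5 + 0.125 + 0.125 + 0.0625 + 0.015625
    = 53/64 = 0.828125
Since 0.828125 <= 1, Kraft's inequality IS satisfied.
A prefix code with these lengths CAN exist.

Kraft sum = 0.828125. Satisfied.


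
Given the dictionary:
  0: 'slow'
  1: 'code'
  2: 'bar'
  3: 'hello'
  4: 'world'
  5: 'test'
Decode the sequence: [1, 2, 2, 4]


Look up each index in the dictionary:
  1 -> 'code'
  2 -> 'bar'
  2 -> 'bar'
  4 -> 'world'

Decoded: "code bar bar world"


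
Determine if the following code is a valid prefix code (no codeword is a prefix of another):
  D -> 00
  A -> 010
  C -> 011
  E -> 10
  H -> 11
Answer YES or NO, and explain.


Checking each pair (does one codeword prefix another?):
  D='00' vs A='010': no prefix
  D='00' vs C='011': no prefix
  D='00' vs E='10': no prefix
  D='00' vs H='11': no prefix
  A='010' vs D='00': no prefix
  A='010' vs C='011': no prefix
  A='010' vs E='10': no prefix
  A='010' vs H='11': no prefix
  C='011' vs D='00': no prefix
  C='011' vs A='010': no prefix
  C='011' vs E='10': no prefix
  C='011' vs H='11': no prefix
  E='10' vs D='00': no prefix
  E='10' vs A='010': no prefix
  E='10' vs C='011': no prefix
  E='10' vs H='11': no prefix
  H='11' vs D='00': no prefix
  H='11' vs A='010': no prefix
  H='11' vs C='011': no prefix
  H='11' vs E='10': no prefix
No violation found over all pairs.

YES -- this is a valid prefix code. No codeword is a prefix of any other codeword.


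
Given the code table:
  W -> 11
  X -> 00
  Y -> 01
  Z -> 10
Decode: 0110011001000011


Decoding:
01 -> Y
10 -> Z
01 -> Y
10 -> Z
01 -> Y
00 -> X
00 -> X
11 -> W


Result: YZYZYXXW


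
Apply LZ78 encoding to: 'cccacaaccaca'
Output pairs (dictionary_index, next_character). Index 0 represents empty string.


LZ78 encoding steps:
Dictionary: {0: ''}
Step 1: w='' (idx 0), next='c' -> output (0, 'c'), add 'c' as idx 1
Step 2: w='c' (idx 1), next='c' -> output (1, 'c'), add 'cc' as idx 2
Step 3: w='' (idx 0), next='a' -> output (0, 'a'), add 'a' as idx 3
Step 4: w='c' (idx 1), next='a' -> output (1, 'a'), add 'ca' as idx 4
Step 5: w='a' (idx 3), next='c' -> output (3, 'c'), add 'ac' as idx 5
Step 6: w='ca' (idx 4), next='c' -> output (4, 'c'), add 'cac' as idx 6
Step 7: w='a' (idx 3), end of input -> output (3, '')


Encoded: [(0, 'c'), (1, 'c'), (0, 'a'), (1, 'a'), (3, 'c'), (4, 'c'), (3, '')]


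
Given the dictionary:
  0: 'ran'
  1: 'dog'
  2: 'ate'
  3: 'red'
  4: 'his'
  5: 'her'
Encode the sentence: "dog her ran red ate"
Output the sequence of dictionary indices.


Look up each word in the dictionary:
  'dog' -> 1
  'her' -> 5
  'ran' -> 0
  'red' -> 3
  'ate' -> 2

Encoded: [1, 5, 0, 3, 2]


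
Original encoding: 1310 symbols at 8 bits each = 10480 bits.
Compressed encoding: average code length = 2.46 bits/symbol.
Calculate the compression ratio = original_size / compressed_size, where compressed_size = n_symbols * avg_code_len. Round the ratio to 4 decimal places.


original_size = n_symbols * orig_bits = 1310 * 8 = 10480 bits
compressed_size = n_symbols * avg_code_len = 1310 * 2.46 = 3222.6 bits
ratio = original_size / compressed_size = 10480 / 3222.6 = 3.252

Compression ratio = 3.252


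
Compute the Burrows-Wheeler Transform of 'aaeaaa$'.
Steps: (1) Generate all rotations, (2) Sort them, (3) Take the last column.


Rotations (sorted):
  0: $aaeaaa -> last char: a
  1: a$aaeaa -> last char: a
  2: aa$aaea -> last char: a
  3: aaa$aae -> last char: e
  4: aaeaaa$ -> last char: $
  5: aeaaa$a -> last char: a
  6: eaaa$aa -> last char: a


BWT = aaae$aa


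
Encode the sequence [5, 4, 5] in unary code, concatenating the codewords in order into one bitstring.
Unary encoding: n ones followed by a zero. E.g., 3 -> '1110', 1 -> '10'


Encode each number as n ones followed by a terminating 0:
  5 -> 111110 (6 bits)
  4 -> 11110 (5 bits)
  5 -> 111110 (6 bits)
Total length = 6 + 5 + 6 = 17 bits.

Unary([5, 4, 5]) = 11111011110111110 (17 bits)


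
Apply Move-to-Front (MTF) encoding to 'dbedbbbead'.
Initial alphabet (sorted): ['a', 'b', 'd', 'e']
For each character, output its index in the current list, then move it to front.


MTF encoding:
'd': index 2 in ['a', 'b', 'd', 'e'] -> ['d', 'a', 'b', 'e']
'b': index 2 in ['d', 'a', 'b', 'e'] -> ['b', 'd', 'a', 'e']
'e': index 3 in ['b', 'd', 'a', 'e'] -> ['e', 'b', 'd', 'a']
'd': index 2 in ['e', 'b', 'd', 'a'] -> ['d', 'e', 'b', 'a']
'b': index 2 in ['d', 'e', 'b', 'a'] -> ['b', 'd', 'e', 'a']
'b': index 0 in ['b', 'd', 'e', 'a'] -> ['b', 'd', 'e', 'a']
'b': index 0 in ['b', 'd', 'e', 'a'] -> ['b', 'd', 'e', 'a']
'e': index 2 in ['b', 'd', 'e', 'a'] -> ['e', 'b', 'd', 'a']
'a': index 3 in ['e', 'b', 'd', 'a'] -> ['a', 'e', 'b', 'd']
'd': index 3 in ['a', 'e', 'b', 'd'] -> ['d', 'a', 'e', 'b']


Output: [2, 2, 3, 2, 2, 0, 0, 2, 3, 3]


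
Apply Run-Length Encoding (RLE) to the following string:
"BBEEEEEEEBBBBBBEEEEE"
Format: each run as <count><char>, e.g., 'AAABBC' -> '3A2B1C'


Scanning runs left to right:
  i=0: run of 'B' x 2 -> '2B'
  i=2: run of 'E' x 7 -> '7E'
  i=9: run of 'B' x 6 -> '6B'
  i=15: run of 'E' x 5 -> '5E'

RLE = 2B7E6B5E


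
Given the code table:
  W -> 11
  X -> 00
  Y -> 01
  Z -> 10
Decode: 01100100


Decoding:
01 -> Y
10 -> Z
01 -> Y
00 -> X


Result: YZYX


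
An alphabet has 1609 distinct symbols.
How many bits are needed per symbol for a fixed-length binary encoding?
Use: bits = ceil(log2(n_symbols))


log2(1609) = 10.6519
Bracket: 2^10 = 1024 < 1609 <= 2^11 = 2048
So ceil(log2(1609)) = 11

bits = ceil(log2(1609)) = ceil(10.6519) = 11 bits


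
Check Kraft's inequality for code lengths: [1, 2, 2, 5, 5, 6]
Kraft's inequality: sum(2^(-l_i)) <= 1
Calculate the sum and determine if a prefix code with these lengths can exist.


Sum = 2^(-1) + 2^(-2) + 2^(-2) + 2^(-5) + 2^(-5) + 2^(-6)
    = 0.5 + 0.25 + 0.25 + 0.03125 + 0.03125 + 0.015625
    = 69/64 = 1.078125
Since 1.078125 > 1, Kraft's inequality is NOT satisfied.
A prefix code with these lengths CANNOT exist.

Kraft sum = 1.078125. Not satisfied.


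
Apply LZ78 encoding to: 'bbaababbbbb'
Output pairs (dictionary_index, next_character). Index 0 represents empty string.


LZ78 encoding steps:
Dictionary: {0: ''}
Step 1: w='' (idx 0), next='b' -> output (0, 'b'), add 'b' as idx 1
Step 2: w='b' (idx 1), next='a' -> output (1, 'a'), add 'ba' as idx 2
Step 3: w='' (idx 0), next='a' -> output (0, 'a'), add 'a' as idx 3
Step 4: w='ba' (idx 2), next='b' -> output (2, 'b'), add 'bab' as idx 4
Step 5: w='b' (idx 1), next='b' -> output (1, 'b'), add 'bb' as idx 5
Step 6: w='bb' (idx 5), end of input -> output (5, '')


Encoded: [(0, 'b'), (1, 'a'), (0, 'a'), (2, 'b'), (1, 'b'), (5, '')]


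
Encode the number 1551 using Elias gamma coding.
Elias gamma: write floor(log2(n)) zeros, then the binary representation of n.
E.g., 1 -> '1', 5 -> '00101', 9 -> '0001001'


num_bits = floor(log2(1551)) + 1 = 11
leading_zeros = num_bits - 1 = 10
binary(1551) = 11000001111

Elias gamma(1551) = '0000000000' + '11000001111' = 000000000011000001111 (21 bits)


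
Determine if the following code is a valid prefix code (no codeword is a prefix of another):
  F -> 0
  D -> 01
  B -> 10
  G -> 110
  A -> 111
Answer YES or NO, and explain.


Checking each pair (does one codeword prefix another?):
  F='0' vs D='01': prefix -- VIOLATION

NO -- this is NOT a valid prefix code. F (0) is a prefix of D (01).


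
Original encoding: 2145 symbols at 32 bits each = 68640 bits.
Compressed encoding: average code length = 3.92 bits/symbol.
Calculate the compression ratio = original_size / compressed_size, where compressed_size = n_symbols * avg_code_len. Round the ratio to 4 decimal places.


original_size = n_symbols * orig_bits = 2145 * 32 = 68640 bits
compressed_size = n_symbols * avg_code_len = 2145 * 3.92 = 8408.4 bits
ratio = original_size / compressed_size = 68640 / 8408.4 = 8.1633

Compression ratio = 8.1633


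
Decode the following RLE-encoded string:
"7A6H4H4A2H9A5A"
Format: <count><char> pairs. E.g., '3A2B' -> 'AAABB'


Expanding each <count><char> pair:
  7A -> 'AAAAAAA'
  6H -> 'HHHHHH'
  4H -> 'HHHH'
  4A -> 'AAAA'
  2H -> 'HH'
  9A -> 'AAAAAAAAA'
  5A -> 'AAAAA'

Decoded = AAAAAAAHHHHHHHHHHAAAAHHAAAAAAAAAAAAAA


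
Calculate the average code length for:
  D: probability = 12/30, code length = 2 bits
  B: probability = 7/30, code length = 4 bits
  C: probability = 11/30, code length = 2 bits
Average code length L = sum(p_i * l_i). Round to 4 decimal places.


Weighted contributions p_i * l_i:
  D: (12/30) * 2 = 24/30
  B: (7/30) * 4 = 28/30
  C: (11/30) * 2 = 22/30
Sum = (24 + 28 + 22)/30 = 74/30

L = 74/30 = 2.4667 bits/symbol


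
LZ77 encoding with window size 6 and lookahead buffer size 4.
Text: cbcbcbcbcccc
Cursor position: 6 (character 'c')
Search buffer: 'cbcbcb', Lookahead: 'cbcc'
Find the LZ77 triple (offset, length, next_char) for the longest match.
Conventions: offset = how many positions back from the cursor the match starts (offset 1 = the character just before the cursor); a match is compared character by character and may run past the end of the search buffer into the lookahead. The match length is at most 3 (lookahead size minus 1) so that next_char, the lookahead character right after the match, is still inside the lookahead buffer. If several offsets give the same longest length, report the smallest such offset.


Try each offset into the search buffer:
  offset=1 (pos 5, char 'b'): match length 0
  offset=2 (pos 4, char 'c'): match length 3
  offset=3 (pos 3, char 'b'): match length 0
  offset=4 (pos 2, char 'c'): match length 3
  offset=5 (pos 1, char 'b'): match length 0
  offset=6 (pos 0, char 'c'): match length 3
Longest match has length 3, found at offsets 2, 4, 6; take the smallest, offset 2.
next_char = character at position 6 + 3 = 9 -> 'c'

Best match: offset=2, length=3 (matching 'cbc' starting at position 4)
LZ77 triple: (2, 3, 'c')


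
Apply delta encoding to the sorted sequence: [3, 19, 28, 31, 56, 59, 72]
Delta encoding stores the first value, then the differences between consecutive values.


First value: 3
Deltas:
  19 - 3 = 16
  28 - 19 = 9
  31 - 28 = 3
  56 - 31 = 25
  59 - 56 = 3
  72 - 59 = 13


Delta encoded: [3, 16, 9, 3, 25, 3, 13]


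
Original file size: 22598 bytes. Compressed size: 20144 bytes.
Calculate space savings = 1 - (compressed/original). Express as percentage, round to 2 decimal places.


ratio = compressed/original = 20144/22598 = 0.891406
savings = 1 - ratio = 1 - 0.891406 = 0.108594
as a percentage: 0.108594 * 100 = 10.86%

Space savings = 1 - 20144/22598 = 10.86%


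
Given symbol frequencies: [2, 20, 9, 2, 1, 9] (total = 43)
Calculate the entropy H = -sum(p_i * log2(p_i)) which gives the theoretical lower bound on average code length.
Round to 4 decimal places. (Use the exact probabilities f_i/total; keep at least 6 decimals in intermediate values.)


Per-symbol terms -p_i * log2(p_i) with p_i = f_i/43:
  p = 2/43 = 0.046512: log2(p) = -4.426265, -p*log2(p) = 0.205873
  p = 20/43 = 0.465116: log2(p) = -1.104337, -p*log2(p) = 0.513645
  p = 9/43 = 0.209302: log2(p) = -2.256340, -p*log2(p) = 0.472257
  p = 2/43 = 0.046512: log2(p) = -4.426265, -p*log2(p) = 0.205873
  p = 1/43 = 0.023256: log2(p) = -5.426265, -p*log2(p) = 0.126192
  p = 9/43 = 0.209302: log2(p) = -2.256340, -p*log2(p) = 0.472257
H = 0.205873 + 0.513645 + 0.472257 + 0.205873 + 0.126192 + 0.472257 = 1.996097

H = 1.9961 bits/symbol


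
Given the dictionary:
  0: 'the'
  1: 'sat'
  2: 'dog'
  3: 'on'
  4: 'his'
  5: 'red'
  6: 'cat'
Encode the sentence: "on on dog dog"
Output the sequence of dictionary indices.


Look up each word in the dictionary:
  'on' -> 3
  'on' -> 3
  'dog' -> 2
  'dog' -> 2

Encoded: [3, 3, 2, 2]


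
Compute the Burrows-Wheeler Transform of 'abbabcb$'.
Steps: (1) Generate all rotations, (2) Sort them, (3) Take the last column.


Rotations (sorted):
  0: $abbabcb -> last char: b
  1: abbabcb$ -> last char: $
  2: abcb$abb -> last char: b
  3: b$abbabc -> last char: c
  4: babcb$ab -> last char: b
  5: bbabcb$a -> last char: a
  6: bcb$abba -> last char: a
  7: cb$abbab -> last char: b


BWT = b$bcbaab


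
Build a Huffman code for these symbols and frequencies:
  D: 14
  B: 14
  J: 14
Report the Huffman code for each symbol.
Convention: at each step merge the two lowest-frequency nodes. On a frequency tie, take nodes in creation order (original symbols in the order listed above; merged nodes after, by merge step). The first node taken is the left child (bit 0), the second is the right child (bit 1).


Huffman tree construction:
Step 1: Merge D(14) + B(14) = 28
Step 2: Merge J(14) + (D+B)(28) = 42
Read each symbol's code off the tree from the root (left child = 0, right child = 1).

Codes:
  D: 10 (length 2)
  B: 11 (length 2)
  J: 0 (length 1)
Average code length: 70/42 = 1.6667 bits/symbol


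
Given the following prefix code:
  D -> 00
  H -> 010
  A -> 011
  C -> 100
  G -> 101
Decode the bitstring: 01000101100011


Decoding step by step:
Bits 010 -> H
Bits 00 -> D
Bits 101 -> G
Bits 100 -> C
Bits 011 -> A


Decoded message: HDGCA


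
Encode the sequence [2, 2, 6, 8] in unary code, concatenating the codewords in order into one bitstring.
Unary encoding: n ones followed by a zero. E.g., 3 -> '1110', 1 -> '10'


Encode each number as n ones followed by a terminating 0:
  2 -> 110 (3 bits)
  2 -> 110 (3 bits)
  6 -> 1111110 (7 bits)
  8 -> 111111110 (9 bits)
Total length = 3 + 3 + 7 + 9 = 22 bits.

Unary([2, 2, 6, 8]) = 1101101111110111111110 (22 bits)


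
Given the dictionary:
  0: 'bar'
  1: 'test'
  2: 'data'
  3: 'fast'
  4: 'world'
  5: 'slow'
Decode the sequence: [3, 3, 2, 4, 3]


Look up each index in the dictionary:
  3 -> 'fast'
  3 -> 'fast'
  2 -> 'data'
  4 -> 'world'
  3 -> 'fast'

Decoded: "fast fast data world fast"
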